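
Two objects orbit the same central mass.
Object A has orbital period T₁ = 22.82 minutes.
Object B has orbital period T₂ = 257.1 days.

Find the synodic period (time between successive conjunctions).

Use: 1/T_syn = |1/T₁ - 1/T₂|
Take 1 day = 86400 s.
T₁ = 22.82 minutes = 1369.2 s
T₂ = 257.1 days = 2.22134 × 10^7 s
1/T₁ = 0.000730353 s⁻¹
1/T₂ = 4.50178 × 10^-8 s⁻¹
|1/T₁ − 1/T₂| = 0.000730308 s⁻¹
T_syn = 1 / |1/T₁ − 1/T₂| = 1369.28 s ≈ 22.82 minutes

Final answer: T_syn = 22.82 minutes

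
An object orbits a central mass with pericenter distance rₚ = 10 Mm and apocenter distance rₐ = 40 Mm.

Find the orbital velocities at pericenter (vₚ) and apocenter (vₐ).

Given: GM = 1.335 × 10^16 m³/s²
rₚ = 10 Mm = 1 × 10^7 m
rₐ = 40 Mm = 4 × 10^7 m
GM = 1.335 × 10^16 m³/s²
a = (rₚ + rₐ)/2 = 2.5 × 10^7 m
Vis-viva: v² = GM (2/r − 1/a)
vₚ² = 1.335 × 10^16 × (2 × 10^-7 − 4 × 10^-8) = 2.136 × 10^9 m²/s²
vₚ = 46216.9 m/s ≈ 46.22 km/s
vₐ² = 1.335 × 10^16 × (5 × 10^-8 − 4 × 10^-8) = 1.335 × 10^8 m²/s²
vₐ = 11554.2 m/s ≈ 11.55 km/s

Final answer: vₚ = 46.22 km/s, vₐ = 11.55 km/s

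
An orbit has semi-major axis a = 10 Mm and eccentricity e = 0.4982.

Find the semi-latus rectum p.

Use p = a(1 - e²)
a = 10 Mm = 1 × 10^7 m
e = 0.4982,  e² = 0.248203,  1 − e² = 0.751797
p = a(1 − e²) = 1 × 10^7 m × 0.751797 = 7.51797 × 10^6 m ≈ 7.518 Mm

Final answer: p = 7.518 Mm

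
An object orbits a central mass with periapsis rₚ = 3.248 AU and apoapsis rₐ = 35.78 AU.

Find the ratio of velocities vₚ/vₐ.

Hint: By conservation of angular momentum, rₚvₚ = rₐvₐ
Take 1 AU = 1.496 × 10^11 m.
rₚ = 3.248 AU = 4.85901 × 10^11 m
rₐ = 35.78 AU = 5.35269 × 10^12 m
rₚvₚ = rₐvₐ  ⇒  vₚ/vₐ = rₐ/rₚ
vₚ/vₐ = (5.35269 × 10^12) / (4.85901 × 10^11) = 11.016

Final answer: vₚ/vₐ = 11.02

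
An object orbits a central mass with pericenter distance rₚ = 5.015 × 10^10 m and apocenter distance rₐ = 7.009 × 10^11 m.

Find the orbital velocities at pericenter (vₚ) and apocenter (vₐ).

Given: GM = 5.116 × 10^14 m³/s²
rₚ = 5.015 × 10^10 m
rₐ = 7.009 × 10^11 m
GM = 5.116 × 10^14 m³/s²
a = (rₚ + rₐ)/2 = 3.75525 × 10^11 m
Vis-viva: v² = GM (2/r − 1/a)
vₚ² = 5.116 × 10^14 × (3.98804 × 10^-11 − 2.66294 × 10^-12) = 19040.4 m²/s²
vₚ = 137.987 m/s ≈ 138 m/s
vₐ² = 5.116 × 10^14 × (2.85347 × 10^-12 − 2.66294 × 10^-12) = 97.478 m²/s²
vₐ = 9.87309 m/s ≈ 9.873 m/s

Final answer: vₚ = 138 m/s, vₐ = 9.873 m/s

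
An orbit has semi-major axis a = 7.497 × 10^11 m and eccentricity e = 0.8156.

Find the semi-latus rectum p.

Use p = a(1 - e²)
a = 7.497 × 10^11 m
e = 0.8156,  e² = 0.665203,  1 − e² = 0.334797
p = a(1 − e²) = 7.497 × 10^11 m × 0.334797 = 2.50997 × 10^11 m ≈ 2.51 × 10^11 m

Final answer: p = 2.51 × 10^11 m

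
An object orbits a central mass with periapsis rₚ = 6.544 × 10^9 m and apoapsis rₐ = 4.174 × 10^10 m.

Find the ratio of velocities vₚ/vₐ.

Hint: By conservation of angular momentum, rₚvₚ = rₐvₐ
rₚ = 6.544 × 10^9 m
rₐ = 4.174 × 10^10 m
rₚvₚ = rₐvₐ  ⇒  vₚ/vₐ = rₐ/rₚ
vₚ/vₐ = (4.174 × 10^10) / (6.544 × 10^9) = 6.37836

Final answer: vₚ/vₐ = 6.378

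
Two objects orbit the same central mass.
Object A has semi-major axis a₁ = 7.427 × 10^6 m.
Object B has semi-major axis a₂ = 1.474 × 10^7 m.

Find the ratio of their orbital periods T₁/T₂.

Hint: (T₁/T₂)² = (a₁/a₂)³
a₁ = 7.427 × 10^6 m
a₂ = 1.474 × 10^7 m
a₁/a₂ = 0.503867
T₁/T₂ = (a₁/a₂)^(3/2) = (0.503867)^1.5 = 0.357663

Final answer: T₁/T₂ = 0.3577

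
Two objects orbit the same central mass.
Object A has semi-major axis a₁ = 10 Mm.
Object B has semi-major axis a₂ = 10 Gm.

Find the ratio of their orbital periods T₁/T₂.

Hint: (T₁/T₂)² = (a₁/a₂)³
a₁ = 10 Mm = 1 × 10^7 m
a₂ = 10 Gm = 1 × 10^10 m
a₁/a₂ = 0.001
T₁/T₂ = (a₁/a₂)^(3/2) = (0.001)^1.5 = 3.16228 × 10^-5

Final answer: T₁/T₂ = 3.162 × 10^-5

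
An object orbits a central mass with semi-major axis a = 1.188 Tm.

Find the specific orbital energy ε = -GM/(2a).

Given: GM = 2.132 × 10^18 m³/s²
a = 1.188 Tm = 1.188 × 10^12 m
GM = 2.132 × 10^18 m³/s²
2a = 2.376 × 10^12 m
ε = −GM/(2a) = -897306 J/kg ≈ -897.3 kJ/kg

Final answer: -897.3 kJ/kg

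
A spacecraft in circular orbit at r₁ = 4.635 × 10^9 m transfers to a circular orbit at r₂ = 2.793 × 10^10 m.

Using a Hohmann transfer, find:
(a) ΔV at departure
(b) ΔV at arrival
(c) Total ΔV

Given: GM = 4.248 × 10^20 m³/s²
r₁ = 4.635 × 10^9 m
r₂ = 2.793 × 10^10 m
GM = 4.248 × 10^20 m³/s²
Transfer ellipse: a_t = (r₁ + r₂)/2 = 1.62825 × 10^10 m
Circular speed at r₁: v₁ = √(GM/r₁) = 302738 m/s
Transfer speed at r₁ (periapsis): v₁ₜ = √(GM(2/r₁ − 1/a_t)) = 396499 m/s
(a) ΔV₁ = v₁ₜ − v₁ = 93760.9 m/s ≈ 93.76 km/s
Circular speed at r₂: v₂ = √(GM/r₂) = 123327 m/s
Transfer speed at r₂ (apoapsis): v₂ₜ = √(GM(2/r₂ − 1/a_t)) = 65799.3 m/s
(b) ΔV₂ = v₂ − v₂ₜ = 57527.3 m/s ≈ 57.53 km/s
(c) ΔV_total = ΔV₁ + ΔV₂ = 151288 m/s ≈ 151.3 km/s

Final answer:
(a) ΔV₁ = 93.76 km/s
(b) ΔV₂ = 57.53 km/s
(c) ΔV_total = 151.3 km/s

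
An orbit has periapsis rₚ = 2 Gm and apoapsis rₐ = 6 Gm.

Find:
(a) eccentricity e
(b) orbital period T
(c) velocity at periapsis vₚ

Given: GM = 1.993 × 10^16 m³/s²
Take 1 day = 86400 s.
rₚ = 2 Gm = 2 × 10^9 m
rₐ = 6 Gm = 6 × 10^9 m
GM = 1.993 × 10^16 m³/s²
a = (rₚ + rₐ)/2 = 4 × 10^9 m
e = (rₐ − rₚ)/(rₐ + rₚ) = (4 × 10^9) / (8 × 10^9) = 0.5
(a) e = 0.5 ≈ 0.5
(b) a³ = 6.4 × 10^28 m³;  T = 2π √(a³/GM) = 2π × 1.79199 × 10^6 s = 1.12594 × 10^7 s ≈ 130.3 days
(c) vₚ² = GM (2/rₚ − 1/a) = 1.993 × 10^16 × (1 × 10^-9 − 2.5 × 10^-10) = 1.49475 × 10^7 m²/s²;  vₚ = 3866.2 m/s ≈ 3.866 km/s

Final answer:
(a) eccentricity e = 0.5
(b) orbital period T = 130.3 days
(c) velocity at periapsis vₚ = 3.866 km/s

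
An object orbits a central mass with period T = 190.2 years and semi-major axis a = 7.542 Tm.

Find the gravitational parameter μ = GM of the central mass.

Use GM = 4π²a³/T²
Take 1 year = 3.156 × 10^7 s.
T = 190.2 years = 6.00271 × 10^9 s
a = 7.542 Tm = 7.542 × 10^12 m
a³ = 4.29002 × 10^38 m³
T² = 3.60326 × 10^19 s²
GM = 4π² × (4.29002 × 10^38) / (3.60326 × 10^19) = 4.70029 × 10^20 m³/s²
GM ≈ 4.7 × 10^20 m³/s²

Final answer: GM = 4.7 × 10^20 m³/s²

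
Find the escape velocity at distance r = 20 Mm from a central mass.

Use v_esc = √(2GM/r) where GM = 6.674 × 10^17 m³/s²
r = 20 Mm = 2 × 10^7 m
GM = 6.674 × 10^17 m³/s²
2GM/r = 2 × (6.674 × 10^17) / (2 × 10^7) = 6.674 × 10^10 m²/s²
v_esc = √(2GM/r) = 258341 m/s ≈ 258.3 km/s

Final answer: 258.3 km/s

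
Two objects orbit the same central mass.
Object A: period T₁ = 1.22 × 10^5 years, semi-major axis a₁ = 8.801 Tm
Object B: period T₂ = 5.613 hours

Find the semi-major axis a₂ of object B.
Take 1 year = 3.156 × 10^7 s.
T₁ = 1.22 × 10^5 years = 3.85032 × 10^12 s
T₂ = 5.613 hours = 20206.8 s
a₁ = 8.801 Tm = 8.801 × 10^12 m
Kepler's third law: (T₂/T₁)² = (a₂/a₁)³  ⇒  a₂ = a₁ (T₂/T₁)^(2/3)
T₂/T₁ = 5.24808 × 10^-9
(T₂/T₁)^(2/3) = 3.01996 × 10^-6
a₂ = 8.801 × 10^12 m × 3.01996 × 10^-6 = 2.65786 × 10^7 m ≈ 26.58 Mm

Final answer: a₂ = 26.58 Mm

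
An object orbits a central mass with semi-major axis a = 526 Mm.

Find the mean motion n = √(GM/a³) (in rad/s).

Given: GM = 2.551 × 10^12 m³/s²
a = 526 Mm = 5.26 × 10^8 m
GM = 2.551 × 10^12 m³/s²
a³ = 1.45532 × 10^26 m³
GM/a³ = (2.551 × 10^12) / (1.45532 × 10^26) = 1.75288 × 10^-14 s⁻²
n = √(GM/a³) = 1.32397 × 10^-7 rad/s ≈ 1.324 × 10^-7 rad/s

Final answer: n = 1.324 × 10^-7 rad/s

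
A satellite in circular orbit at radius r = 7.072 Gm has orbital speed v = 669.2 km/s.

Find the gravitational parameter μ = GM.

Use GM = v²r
r = 7.072 Gm = 7.072 × 10^9 m
v = 669.2 km/s = 669200 m/s
v² = 4.47829 × 10^11 m²/s²
GM = v²r = 4.47829 × 10^11 × 7.072 × 10^9 = 3.16704 × 10^21 m³/s²
GM ≈ 3.167 × 10^21 m³/s²

Final answer: GM = 3.167 × 10^21 m³/s²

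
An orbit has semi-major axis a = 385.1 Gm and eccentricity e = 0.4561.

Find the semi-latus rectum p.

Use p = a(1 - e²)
a = 385.1 Gm = 3.851 × 10^11 m
e = 0.4561,  e² = 0.208027,  1 − e² = 0.791973
p = a(1 − e²) = 3.851 × 10^11 m × 0.791973 = 3.04989 × 10^11 m ≈ 305 Gm

Final answer: p = 305 Gm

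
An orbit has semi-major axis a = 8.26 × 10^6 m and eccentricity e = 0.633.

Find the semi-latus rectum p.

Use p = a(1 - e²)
a = 8.26 × 10^6 m
e = 0.633,  e² = 0.400689,  1 − e² = 0.599311
p = a(1 − e²) = 8.26 × 10^6 m × 0.599311 = 4.95031 × 10^6 m ≈ 4.95 × 10^6 m

Final answer: p = 4.95 × 10^6 m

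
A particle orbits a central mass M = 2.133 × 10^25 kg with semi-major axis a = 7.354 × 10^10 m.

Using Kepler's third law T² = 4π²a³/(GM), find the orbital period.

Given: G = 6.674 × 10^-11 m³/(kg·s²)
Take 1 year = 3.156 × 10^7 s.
M = 2.133 × 10^25 kg
GM = G × M = 6.674 × 10^-11 × 2.133 × 10^25 = 1.42356 × 10^15 m³/s²
a = 7.354 × 10^10 m
a³ = 3.97714 × 10^32 m³
T = 2π √(a³/GM) = 2π √((3.97714 × 10^32) / (1.42356 × 10^15)) = 2π × 5.28563 × 10^8 s
T = 3.32106 × 10^9 s ≈ 105.2 years

Final answer: 105.2 years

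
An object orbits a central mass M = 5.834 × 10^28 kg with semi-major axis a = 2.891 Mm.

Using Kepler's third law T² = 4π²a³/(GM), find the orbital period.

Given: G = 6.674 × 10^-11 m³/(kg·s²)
M = 5.834 × 10^28 kg
GM = G × M = 6.674 × 10^-11 × 5.834 × 10^28 = 3.89361 × 10^18 m³/s²
a = 2.891 Mm = 2.891 × 10^6 m
a³ = 2.41626 × 10^19 m³
T = 2π √(a³/GM) = 2π √((2.41626 × 10^19) / (3.89361 × 10^18)) = 2π × 2.49113 s
T = 15.6522 s ≈ 15.65 seconds

Final answer: 15.65 seconds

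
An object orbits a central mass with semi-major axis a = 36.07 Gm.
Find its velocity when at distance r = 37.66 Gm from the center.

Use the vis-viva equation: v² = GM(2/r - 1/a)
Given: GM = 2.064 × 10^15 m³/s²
a = 36.07 Gm = 3.607 × 10^10 m
r = 37.66 Gm = 3.766 × 10^10 m
GM = 2.064 × 10^15 m³/s²
2/r − 1/a = 5.31067 × 10^-11 − 2.77239 × 10^-11 = 2.53829 × 10^-11 m⁻¹
v² = GM (2/r − 1/a) = 52390.3 m²/s²
v = 228.889 m/s ≈ 228.9 m/s

Final answer: 228.9 m/s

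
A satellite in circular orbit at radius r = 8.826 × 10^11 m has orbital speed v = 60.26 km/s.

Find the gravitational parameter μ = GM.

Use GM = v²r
r = 8.826 × 10^11 m
v = 60.26 km/s = 60260 m/s
v² = 3.63127 × 10^9 m²/s²
GM = v²r = 3.63127 × 10^9 × 8.826 × 10^11 = 3.20496 × 10^21 m³/s²
GM ≈ 3.205 × 10^21 m³/s²

Final answer: GM = 3.205 × 10^21 m³/s²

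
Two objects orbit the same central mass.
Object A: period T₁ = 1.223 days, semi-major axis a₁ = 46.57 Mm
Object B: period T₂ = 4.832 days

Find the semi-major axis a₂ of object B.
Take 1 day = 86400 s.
T₁ = 1.223 days = 105667 s
T₂ = 4.832 days = 417485 s
a₁ = 46.57 Mm = 4.657 × 10^7 m
Kepler's third law: (T₂/T₁)² = (a₂/a₁)³  ⇒  a₂ = a₁ (T₂/T₁)^(2/3)
T₂/T₁ = 3.95094
(T₂/T₁)^(2/3) = 2.4992
a₂ = 4.657 × 10^7 m × 2.4992 = 1.16388 × 10^8 m ≈ 116.4 Mm

Final answer: a₂ = 116.4 Mm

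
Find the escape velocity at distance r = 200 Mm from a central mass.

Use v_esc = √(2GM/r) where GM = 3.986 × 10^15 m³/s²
r = 200 Mm = 2 × 10^8 m
GM = 3.986 × 10^15 m³/s²
2GM/r = 2 × (3.986 × 10^15) / (2 × 10^8) = 3.986 × 10^7 m²/s²
v_esc = √(2GM/r) = 6313.48 m/s ≈ 6.313 km/s

Final answer: 6.313 km/s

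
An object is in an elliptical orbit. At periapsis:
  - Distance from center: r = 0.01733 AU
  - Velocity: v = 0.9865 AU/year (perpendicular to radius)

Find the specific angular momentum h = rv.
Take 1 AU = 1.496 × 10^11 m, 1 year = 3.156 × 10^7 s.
r = 0.01733 AU = 2.59257 × 10^9 m
v = 0.9865 AU/year = 4676.19 m/s
h = rv = 2.59257 × 10^9 × 4676.19 = 1.21233 × 10^13 m²/s ≈ 1.212 × 10^13 m²/s

Final answer: h = 1.212 × 10^13 m²/s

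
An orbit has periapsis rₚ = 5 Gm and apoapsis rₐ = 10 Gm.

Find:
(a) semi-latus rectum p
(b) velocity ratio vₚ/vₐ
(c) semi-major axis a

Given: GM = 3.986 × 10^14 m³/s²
rₚ = 5 Gm = 5 × 10^9 m
rₐ = 10 Gm = 1 × 10^10 m
GM = 3.986 × 10^14 m³/s²
a = (rₚ + rₐ)/2 = 7.5 × 10^9 m
e = (rₐ − rₚ)/(rₐ + rₚ) = (5 × 10^9) / (1.5 × 10^10) = 0.333333
(a) 1 − e² = 0.888889;  p = a(1 − e²) = 7.5 × 10^9 × 0.888889 = 6.66667 × 10^9 m ≈ 6.667 Gm
(b) vₚ/vₐ = rₐ/rₚ (angular momentum) = (1 × 10^10) / (5 × 10^9) = 2 ≈ 2
(c) a = 7.5 × 10^9 m ≈ 7.5 Gm

Final answer:
(a) semi-latus rectum p = 6.667 Gm
(b) velocity ratio vₚ/vₐ = 2
(c) semi-major axis a = 7.5 Gm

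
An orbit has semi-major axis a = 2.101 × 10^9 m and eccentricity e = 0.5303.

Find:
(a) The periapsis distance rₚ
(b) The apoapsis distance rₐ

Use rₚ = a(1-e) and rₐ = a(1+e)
a = 2.101 × 10^9 m
e = 0.5303:  1 − e = 0.4697,  1 + e = 1.5303
(a) rₚ = a(1 − e) = 2.101 × 10^9 m × 0.4697 = 9.8684 × 10^8 m ≈ 9.868 × 10^8 m
(b) rₐ = a(1 + e) = 2.101 × 10^9 m × 1.5303 = 3.21516 × 10^9 m ≈ 3.215 × 10^9 m

Final answer:
(a) rₚ = 9.868 × 10^8 m
(b) rₐ = 3.215 × 10^9 m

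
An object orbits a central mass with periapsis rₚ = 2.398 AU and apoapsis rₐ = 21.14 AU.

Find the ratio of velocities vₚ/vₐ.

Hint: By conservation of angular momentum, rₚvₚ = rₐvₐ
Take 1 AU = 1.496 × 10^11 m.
rₚ = 2.398 AU = 3.58741 × 10^11 m
rₐ = 21.14 AU = 3.16254 × 10^12 m
rₚvₚ = rₐvₐ  ⇒  vₚ/vₐ = rₐ/rₚ
vₚ/vₐ = (3.16254 × 10^12) / (3.58741 × 10^11) = 8.81568

Final answer: vₚ/vₐ = 8.816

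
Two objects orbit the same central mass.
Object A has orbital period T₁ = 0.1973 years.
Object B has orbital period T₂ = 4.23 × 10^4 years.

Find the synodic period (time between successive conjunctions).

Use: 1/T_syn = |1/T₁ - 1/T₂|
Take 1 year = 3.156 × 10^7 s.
T₁ = 0.1973 years = 6.22679 × 10^6 s
T₂ = 4.23 × 10^4 years = 1.33499 × 10^12 s
1/T₁ = 1.60596 × 10^-7 s⁻¹
1/T₂ = 7.4907 × 10^-13 s⁻¹
|1/T₁ − 1/T₂| = 1.60596 × 10^-7 s⁻¹
T_syn = 1 / |1/T₁ − 1/T₂| = 6.22682 × 10^6 s ≈ 0.1973 years

Final answer: T_syn = 0.1973 years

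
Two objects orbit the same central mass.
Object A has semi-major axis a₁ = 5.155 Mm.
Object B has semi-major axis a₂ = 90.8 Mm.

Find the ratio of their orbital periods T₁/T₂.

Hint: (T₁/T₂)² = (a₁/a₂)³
a₁ = 5.155 Mm = 5.155 × 10^6 m
a₂ = 90.8 Mm = 9.08 × 10^7 m
a₁/a₂ = 0.0567731
T₁/T₂ = (a₁/a₂)^(3/2) = (0.0567731)^1.5 = 0.0135274

Final answer: T₁/T₂ = 0.01353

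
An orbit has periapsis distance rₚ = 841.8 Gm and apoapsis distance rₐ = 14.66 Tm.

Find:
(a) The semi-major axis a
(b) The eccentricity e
rₚ = 841.8 Gm = 8.418 × 10^11 m
rₐ = 14.66 Tm = 1.466 × 10^13 m
(a) a = (rₚ + rₐ)/2 = 7.7509 × 10^12 m ≈ 7.751 Tm
(b) e = (rₐ − rₚ)/(rₐ + rₚ) = (1.38182 × 10^13) / (1.55018 × 10^13) = 0.891393

Final answer:
(a) a = 7.751 Tm
(b) e = 0.8914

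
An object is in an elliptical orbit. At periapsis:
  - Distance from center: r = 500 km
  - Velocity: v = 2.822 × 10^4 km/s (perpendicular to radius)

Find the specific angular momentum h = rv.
r = 500 km = 500000 m
v = 2.822 × 10^4 km/s = 2.822 × 10^7 m/s
h = rv = 500000 × 2.822 × 10^7 = 1.411 × 10^13 m²/s ≈ 1.411 × 10^13 m²/s

Final answer: h = 1.411 × 10^13 m²/s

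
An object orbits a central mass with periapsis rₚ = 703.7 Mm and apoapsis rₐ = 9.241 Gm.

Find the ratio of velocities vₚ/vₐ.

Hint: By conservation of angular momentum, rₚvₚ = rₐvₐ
rₚ = 703.7 Mm = 7.037 × 10^8 m
rₐ = 9.241 Gm = 9.241 × 10^9 m
rₚvₚ = rₐvₐ  ⇒  vₚ/vₐ = rₐ/rₚ
vₚ/vₐ = (9.241 × 10^9) / (7.037 × 10^8) = 13.132

Final answer: vₚ/vₐ = 13.13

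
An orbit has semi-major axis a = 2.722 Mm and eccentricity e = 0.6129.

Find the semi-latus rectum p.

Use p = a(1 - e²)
a = 2.722 Mm = 2.722 × 10^6 m
e = 0.6129,  e² = 0.375646,  1 − e² = 0.624354
p = a(1 − e²) = 2.722 × 10^6 m × 0.624354 = 1.69949 × 10^6 m ≈ 1.699 Mm

Final answer: p = 1.699 Mm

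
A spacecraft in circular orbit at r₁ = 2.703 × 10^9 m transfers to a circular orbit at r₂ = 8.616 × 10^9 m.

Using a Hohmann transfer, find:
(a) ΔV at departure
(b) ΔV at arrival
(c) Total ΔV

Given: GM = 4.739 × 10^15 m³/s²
r₁ = 2.703 × 10^9 m
r₂ = 8.616 × 10^9 m
GM = 4.739 × 10^15 m³/s²
Transfer ellipse: a_t = (r₁ + r₂)/2 = 5.6595 × 10^9 m
Circular speed at r₁: v₁ = √(GM/r₁) = 1324.1 m/s
Transfer speed at r₁ (periapsis): v₁ₜ = √(GM(2/r₁ − 1/a_t)) = 1633.74 m/s
(a) ΔV₁ = v₁ₜ − v₁ = 309.646 m/s ≈ 309.6 m/s
Circular speed at r₂: v₂ = √(GM/r₂) = 741.635 m/s
Transfer speed at r₂ (apoapsis): v₂ₜ = √(GM(2/r₂ − 1/a_t)) = 512.536 m/s
(b) ΔV₂ = v₂ − v₂ₜ = 229.099 m/s ≈ 229.1 m/s
(c) ΔV_total = ΔV₁ + ΔV₂ = 538.745 m/s ≈ 538.7 m/s

Final answer:
(a) ΔV₁ = 309.6 m/s
(b) ΔV₂ = 229.1 m/s
(c) ΔV_total = 538.7 m/s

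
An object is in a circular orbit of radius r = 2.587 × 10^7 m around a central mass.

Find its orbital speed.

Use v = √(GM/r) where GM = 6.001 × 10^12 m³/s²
r = 2.587 × 10^7 m
GM = 6.001 × 10^12 m³/s²
GM/r = (6.001 × 10^12) / (2.587 × 10^7) = 231968 m²/s²
v = √(GM/r) = 481.63 m/s ≈ 481.6 m/s

Final answer: 481.6 m/s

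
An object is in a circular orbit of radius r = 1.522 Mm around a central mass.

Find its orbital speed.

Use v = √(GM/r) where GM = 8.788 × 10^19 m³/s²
r = 1.522 Mm = 1.522 × 10^6 m
GM = 8.788 × 10^19 m³/s²
GM/r = (8.788 × 10^19) / (1.522 × 10^6) = 5.77398 × 10^13 m²/s²
v = √(GM/r) = 7.59867 × 10^6 m/s ≈ 7599 km/s

Final answer: 7599 km/s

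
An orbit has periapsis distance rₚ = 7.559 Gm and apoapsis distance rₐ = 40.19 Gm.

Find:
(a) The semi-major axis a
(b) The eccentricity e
rₚ = 7.559 Gm = 7.559 × 10^9 m
rₐ = 40.19 Gm = 4.019 × 10^10 m
(a) a = (rₚ + rₐ)/2 = 2.38745 × 10^10 m ≈ 23.87 Gm
(b) e = (rₐ − rₚ)/(rₐ + rₚ) = (3.2631 × 10^10) / (4.7749 × 10^10) = 0.683386

Final answer:
(a) a = 23.87 Gm
(b) e = 0.6834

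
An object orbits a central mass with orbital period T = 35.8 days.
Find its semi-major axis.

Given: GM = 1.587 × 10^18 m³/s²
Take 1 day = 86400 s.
T = 35.8 days = 3.09312 × 10^6 s
GM = 1.587 × 10^18 m³/s²
Kepler's third law: a³ = GM T² / (4π²)
T² = 9.56739 × 10^12 s²
a³ = (1.587 × 10^18) × (9.56739 × 10^12) / (4π²) = 3.84601 × 10^29 m³
a = (a³)^(1/3) = 7.27227 × 10^9 m ≈ 7.272 Gm

Final answer: 7.272 Gm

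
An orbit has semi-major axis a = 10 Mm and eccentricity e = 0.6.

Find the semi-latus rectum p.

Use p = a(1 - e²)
a = 10 Mm = 1 × 10^7 m
e = 0.6,  e² = 0.36,  1 − e² = 0.64
p = a(1 − e²) = 1 × 10^7 m × 0.64 = 6.4 × 10^6 m ≈ 6.4 Mm

Final answer: p = 6.4 Mm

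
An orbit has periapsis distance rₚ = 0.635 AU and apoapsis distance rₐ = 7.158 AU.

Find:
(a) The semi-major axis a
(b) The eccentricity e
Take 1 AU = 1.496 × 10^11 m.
rₚ = 0.635 AU = 9.4996 × 10^10 m
rₐ = 7.158 AU = 1.07084 × 10^12 m
(a) a = (rₚ + rₐ)/2 = 5.82916 × 10^11 m ≈ 3.897 AU
(b) e = (rₐ − rₚ)/(rₐ + rₚ) = (9.75841 × 10^11) / (1.16583 × 10^12) = 0.837033

Final answer:
(a) a = 3.897 AU
(b) e = 0.837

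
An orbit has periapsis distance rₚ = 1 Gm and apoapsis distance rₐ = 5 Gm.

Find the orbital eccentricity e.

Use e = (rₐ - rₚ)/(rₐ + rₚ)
rₚ = 1 Gm = 1 × 10^9 m
rₐ = 5 Gm = 5 × 10^9 m
rₐ − rₚ = 4 × 10^9 m
rₐ + rₚ = 6 × 10^9 m
e = (rₐ − rₚ)/(rₐ + rₚ) = 0.666667

Final answer: e = 0.6667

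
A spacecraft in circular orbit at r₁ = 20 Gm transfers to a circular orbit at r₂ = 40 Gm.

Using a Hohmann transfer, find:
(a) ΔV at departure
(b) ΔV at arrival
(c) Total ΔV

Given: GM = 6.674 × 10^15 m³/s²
r₁ = 20 Gm = 2 × 10^10 m
r₂ = 40 Gm = 4 × 10^10 m
GM = 6.674 × 10^15 m³/s²
Transfer ellipse: a_t = (r₁ + r₂)/2 = 3 × 10^10 m
Circular speed at r₁: v₁ = √(GM/r₁) = 577.668 m/s
Transfer speed at r₁ (periapsis): v₁ₜ = √(GM(2/r₁ − 1/a_t)) = 667.033 m/s
(a) ΔV₁ = v₁ₜ − v₁ = 89.3655 m/s ≈ 89.37 m/s
Circular speed at r₂: v₂ = √(GM/r₂) = 408.473 m/s
Transfer speed at r₂ (apoapsis): v₂ₜ = √(GM(2/r₂ − 1/a_t)) = 333.517 m/s
(b) ΔV₂ = v₂ − v₂ₜ = 74.9561 m/s ≈ 74.96 m/s
(c) ΔV_total = ΔV₁ + ΔV₂ = 164.322 m/s ≈ 164.3 m/s

Final answer:
(a) ΔV₁ = 89.37 m/s
(b) ΔV₂ = 74.96 m/s
(c) ΔV_total = 164.3 m/s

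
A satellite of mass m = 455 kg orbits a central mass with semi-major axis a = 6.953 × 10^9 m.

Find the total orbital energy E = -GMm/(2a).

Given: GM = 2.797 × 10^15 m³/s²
a = 6.953 × 10^9 m
GM = 2.797 × 10^15 m³/s²
2a = 1.3906 × 10^10 m
GMm = 2.797 × 10^15 × 455 = 1.27264 × 10^18 m³·kg/s²
E = −GMm/(2a) = -9.1517 × 10^7 J ≈ -91.52 MJ

Final answer: -91.52 MJ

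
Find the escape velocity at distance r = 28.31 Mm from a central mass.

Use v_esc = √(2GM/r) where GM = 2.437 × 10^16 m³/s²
r = 28.31 Mm = 2.831 × 10^7 m
GM = 2.437 × 10^16 m³/s²
2GM/r = 2 × (2.437 × 10^16) / (2.831 × 10^7) = 1.72165 × 10^9 m²/s²
v_esc = √(2GM/r) = 41492.8 m/s ≈ 41.49 km/s

Final answer: 41.49 km/s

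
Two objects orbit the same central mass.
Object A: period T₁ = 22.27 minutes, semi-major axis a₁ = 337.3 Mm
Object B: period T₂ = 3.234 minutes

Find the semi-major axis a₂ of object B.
T₁ = 22.27 minutes = 1336.2 s
T₂ = 3.234 minutes = 194.04 s
a₁ = 337.3 Mm = 3.373 × 10^8 m
Kepler's third law: (T₂/T₁)² = (a₂/a₁)³  ⇒  a₂ = a₁ (T₂/T₁)^(2/3)
T₂/T₁ = 0.145218
(T₂/T₁)^(2/3) = 0.276278
a₂ = 3.373 × 10^8 m × 0.276278 = 9.31886 × 10^7 m ≈ 93.19 Mm

Final answer: a₂ = 93.19 Mm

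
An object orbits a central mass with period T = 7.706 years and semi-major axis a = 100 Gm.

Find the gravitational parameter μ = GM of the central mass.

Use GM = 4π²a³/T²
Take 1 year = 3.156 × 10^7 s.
T = 7.706 years = 2.43201 × 10^8 s
a = 100 Gm = 1 × 10^11 m
a³ = 1 × 10^33 m³
T² = 5.91469 × 10^16 s²
GM = 4π² × (1 × 10^33) / (5.91469 × 10^16) = 6.67464 × 10^17 m³/s²
GM ≈ 6.675 × 10^17 m³/s²

Final answer: GM = 6.675 × 10^17 m³/s²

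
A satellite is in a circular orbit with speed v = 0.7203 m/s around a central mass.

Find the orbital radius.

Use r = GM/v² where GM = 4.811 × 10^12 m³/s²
v = 0.7203 m/s
GM = 4.811 × 10^12 m³/s²
v² = 0.518832 m²/s²
r = GM/v² = (4.811 × 10^12) / 0.518832 = 9.27275 × 10^12 m ≈ 9.273 Tm

Final answer: 9.273 Tm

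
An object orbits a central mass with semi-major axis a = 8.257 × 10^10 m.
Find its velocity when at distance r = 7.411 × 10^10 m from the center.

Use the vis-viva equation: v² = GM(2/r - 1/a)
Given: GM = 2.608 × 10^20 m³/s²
a = 8.257 × 10^10 m
r = 7.411 × 10^10 m
GM = 2.608 × 10^20 m³/s²
2/r − 1/a = 2.69869 × 10^-11 − 1.21109 × 10^-11 = 1.4876 × 10^-11 m⁻¹
v² = GM (2/r − 1/a) = 3.87965 × 10^9 m²/s²
v = 62286.9 m/s ≈ 62.29 km/s

Final answer: 62.29 km/s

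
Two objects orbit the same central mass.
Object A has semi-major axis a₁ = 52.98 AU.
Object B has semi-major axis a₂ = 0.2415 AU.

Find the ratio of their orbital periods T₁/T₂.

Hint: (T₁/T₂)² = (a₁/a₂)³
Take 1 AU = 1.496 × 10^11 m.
a₁ = 52.98 AU = 7.92581 × 10^12 m
a₂ = 0.2415 AU = 3.61284 × 10^10 m
a₁/a₂ = 219.379
T₁/T₂ = (a₁/a₂)^(3/2) = (219.379)^1.5 = 3249.32

Final answer: T₁/T₂ = 3249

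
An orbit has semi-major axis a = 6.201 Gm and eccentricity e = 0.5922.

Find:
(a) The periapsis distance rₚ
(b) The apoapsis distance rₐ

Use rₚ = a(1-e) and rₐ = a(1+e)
a = 6.201 Gm = 6.201 × 10^9 m
e = 0.5922:  1 − e = 0.4078,  1 + e = 1.5922
(a) rₚ = a(1 − e) = 6.201 × 10^9 m × 0.4078 = 2.52877 × 10^9 m ≈ 2.529 Gm
(b) rₐ = a(1 + e) = 6.201 × 10^9 m × 1.5922 = 9.87323 × 10^9 m ≈ 9.873 Gm

Final answer:
(a) rₚ = 2.529 Gm
(b) rₐ = 9.873 Gm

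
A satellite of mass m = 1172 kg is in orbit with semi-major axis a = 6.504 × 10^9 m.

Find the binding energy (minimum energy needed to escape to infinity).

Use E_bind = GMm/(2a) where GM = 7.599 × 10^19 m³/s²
a = 6.504 × 10^9 m
GM = 7.599 × 10^19 m³/s²
m = 1172 kg
GMm = 7.599 × 10^19 × 1172 = 8.90603 × 10^22 m³·kg/s²
2a = 1.3008 × 10^10 m
E_bind = GMm/(2a) = 6.84658 × 10^12 J ≈ 6.847 TJ

Final answer: 6.847 TJ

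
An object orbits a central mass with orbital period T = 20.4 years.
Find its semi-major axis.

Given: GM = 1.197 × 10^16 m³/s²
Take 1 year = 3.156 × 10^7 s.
T = 20.4 years = 6.43824 × 10^8 s
GM = 1.197 × 10^16 m³/s²
Kepler's third law: a³ = GM T² / (4π²)
T² = 4.14509 × 10^17 s²
a³ = (1.197 × 10^16) × (4.14509 × 10^17) / (4π²) = 1.25681 × 10^32 m³
a = (a³)^(1/3) = 5.00906 × 10^10 m ≈ 50.09 Gm

Final answer: 50.09 Gm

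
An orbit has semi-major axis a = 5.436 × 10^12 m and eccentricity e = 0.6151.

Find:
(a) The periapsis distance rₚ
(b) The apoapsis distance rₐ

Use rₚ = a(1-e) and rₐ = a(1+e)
a = 5.436 × 10^12 m
e = 0.6151:  1 − e = 0.3849,  1 + e = 1.6151
(a) rₚ = a(1 − e) = 5.436 × 10^12 m × 0.3849 = 2.09232 × 10^12 m ≈ 2.092 × 10^12 m
(b) rₐ = a(1 + e) = 5.436 × 10^12 m × 1.6151 = 8.77968 × 10^12 m ≈ 8.78 × 10^12 m

Final answer:
(a) rₚ = 2.092 × 10^12 m
(b) rₐ = 8.78 × 10^12 m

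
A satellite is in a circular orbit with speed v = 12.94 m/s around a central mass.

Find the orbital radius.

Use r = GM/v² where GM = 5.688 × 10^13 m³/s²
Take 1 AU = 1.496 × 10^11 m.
v = 12.94 m/s
GM = 5.688 × 10^13 m³/s²
v² = 167.444 m²/s²
r = GM/v² = (5.688 × 10^13) / 167.444 = 3.39696 × 10^11 m ≈ 2.271 AU

Final answer: 2.271 AU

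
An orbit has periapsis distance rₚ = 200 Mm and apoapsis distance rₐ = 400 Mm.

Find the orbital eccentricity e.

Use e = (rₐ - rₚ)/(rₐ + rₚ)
rₚ = 200 Mm = 2 × 10^8 m
rₐ = 400 Mm = 4 × 10^8 m
rₐ − rₚ = 2 × 10^8 m
rₐ + rₚ = 6 × 10^8 m
e = (rₐ − rₚ)/(rₐ + rₚ) = 0.333333

Final answer: e = 0.3333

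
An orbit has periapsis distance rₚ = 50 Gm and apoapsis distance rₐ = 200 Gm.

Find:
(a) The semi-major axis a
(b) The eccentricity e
rₚ = 50 Gm = 5 × 10^10 m
rₐ = 200 Gm = 2 × 10^11 m
(a) a = (rₚ + rₐ)/2 = 1.25 × 10^11 m ≈ 125 Gm
(b) e = (rₐ − rₚ)/(rₐ + rₚ) = (1.5 × 10^11) / (2.5 × 10^11) = 0.6

Final answer:
(a) a = 125 Gm
(b) e = 0.6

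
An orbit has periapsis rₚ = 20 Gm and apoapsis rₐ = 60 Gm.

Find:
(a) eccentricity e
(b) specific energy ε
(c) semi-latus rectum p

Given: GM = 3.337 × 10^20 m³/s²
rₚ = 20 Gm = 2 × 10^10 m
rₐ = 60 Gm = 6 × 10^10 m
GM = 3.337 × 10^20 m³/s²
a = (rₚ + rₐ)/2 = 4 × 10^10 m
e = (rₐ − rₚ)/(rₐ + rₚ) = (4 × 10^10) / (8 × 10^10) = 0.5
(a) e = 0.5 ≈ 0.5
(b) 2a = 8 × 10^10 m;  ε = −GM/(2a) = -4.17125 × 10^9 J/kg ≈ -4.171 GJ/kg
(c) 1 − e² = 0.75;  p = a(1 − e²) = 4 × 10^10 × 0.75 = 3 × 10^10 m ≈ 30 Gm

Final answer:
(a) eccentricity e = 0.5
(b) specific energy ε = -4.171 GJ/kg
(c) semi-latus rectum p = 30 Gm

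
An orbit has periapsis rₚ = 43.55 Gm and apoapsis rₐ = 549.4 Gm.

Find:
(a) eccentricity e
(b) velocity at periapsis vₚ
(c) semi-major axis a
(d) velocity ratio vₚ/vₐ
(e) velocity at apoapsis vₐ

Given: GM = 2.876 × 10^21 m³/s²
rₚ = 43.55 Gm = 4.355 × 10^10 m
rₐ = 549.4 Gm = 5.494 × 10^11 m
GM = 2.876 × 10^21 m³/s²
a = (rₚ + rₐ)/2 = 2.96475 × 10^11 m
e = (rₐ − rₚ)/(rₐ + rₚ) = (5.0585 × 10^11) / (5.9295 × 10^11) = 0.853107
(a) e = 0.853107 ≈ 0.8531
(b) vₚ² = GM (2/rₚ − 1/a) = 2.876 × 10^21 × (4.59242 × 10^-11 − 3.37297 × 10^-12) = 1.22377 × 10^11 m²/s²;  vₚ = 349825 m/s ≈ 349.8 km/s
(c) a = 2.96475 × 10^11 m ≈ 296.5 Gm
(d) vₚ/vₐ = rₐ/rₚ (angular momentum) = (5.494 × 10^11) / (4.355 × 10^10) = 12.6154 ≈ 12.62
(e) vₐ² = GM (2/rₐ − 1/a) = 2.876 × 10^21 × (3.64033 × 10^-12 − 3.37297 × 10^-12) = 7.68954 × 10^8 m²/s²;  vₐ = 27730 m/s ≈ 27.73 km/s

Final answer:
(a) eccentricity e = 0.8531
(b) velocity at periapsis vₚ = 349.8 km/s
(c) semi-major axis a = 296.5 Gm
(d) velocity ratio vₚ/vₐ = 12.62
(e) velocity at apoapsis vₐ = 27.73 km/s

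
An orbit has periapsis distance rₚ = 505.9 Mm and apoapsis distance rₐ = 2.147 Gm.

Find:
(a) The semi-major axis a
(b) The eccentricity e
rₚ = 505.9 Mm = 5.059 × 10^8 m
rₐ = 2.147 Gm = 2.147 × 10^9 m
(a) a = (rₚ + rₐ)/2 = 1.32645 × 10^9 m ≈ 1.326 Gm
(b) e = (rₐ − rₚ)/(rₐ + rₚ) = (1.6411 × 10^9) / (2.6529 × 10^9) = 0.618606

Final answer:
(a) a = 1.326 Gm
(b) e = 0.6186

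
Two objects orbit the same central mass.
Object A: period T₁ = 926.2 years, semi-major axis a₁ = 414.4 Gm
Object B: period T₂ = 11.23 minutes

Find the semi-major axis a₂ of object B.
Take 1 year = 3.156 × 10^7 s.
T₁ = 926.2 years = 2.92309 × 10^10 s
T₂ = 11.23 minutes = 673.8 s
a₁ = 414.4 Gm = 4.144 × 10^11 m
Kepler's third law: (T₂/T₁)² = (a₂/a₁)³  ⇒  a₂ = a₁ (T₂/T₁)^(2/3)
T₂/T₁ = 2.3051 × 10^-8
(T₂/T₁)^(2/3) = 8.09952 × 10^-6
a₂ = 4.144 × 10^11 m × 8.09952 × 10^-6 = 3.35644 × 10^6 m ≈ 3.356 Mm

Final answer: a₂ = 3.356 Mm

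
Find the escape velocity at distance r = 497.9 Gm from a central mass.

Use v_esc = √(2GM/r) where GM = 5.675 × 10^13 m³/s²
r = 497.9 Gm = 4.979 × 10^11 m
GM = 5.675 × 10^13 m³/s²
2GM/r = 2 × (5.675 × 10^13) / (4.979 × 10^11) = 227.957 m²/s²
v_esc = √(2GM/r) = 15.0983 m/s ≈ 15.1 m/s

Final answer: 15.1 m/s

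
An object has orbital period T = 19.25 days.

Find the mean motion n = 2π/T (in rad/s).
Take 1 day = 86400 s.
T = 19.25 days = 1.6632 × 10^6 s
n = 2π / (1.6632 × 10^6 s) = 3.77777 × 10^-6 rad/s ≈ 3.778 × 10^-6 rad/s

Final answer: n = 3.778 × 10^-6 rad/s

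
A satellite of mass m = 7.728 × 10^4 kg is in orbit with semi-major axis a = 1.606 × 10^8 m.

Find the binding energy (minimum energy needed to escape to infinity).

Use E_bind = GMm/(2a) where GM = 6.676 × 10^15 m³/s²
a = 1.606 × 10^8 m
GM = 6.676 × 10^15 m³/s²
m = 7.728 × 10^4 kg
GMm = 6.676 × 10^15 × 77280 = 5.15921 × 10^20 m³·kg/s²
2a = 3.212 × 10^8 m
E_bind = GMm/(2a) = 1.60623 × 10^12 J ≈ 1.606 TJ

Final answer: 1.606 TJ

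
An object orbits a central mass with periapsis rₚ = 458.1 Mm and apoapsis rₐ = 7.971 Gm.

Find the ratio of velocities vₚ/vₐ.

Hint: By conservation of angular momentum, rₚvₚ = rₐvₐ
rₚ = 458.1 Mm = 4.581 × 10^8 m
rₐ = 7.971 Gm = 7.971 × 10^9 m
rₚvₚ = rₐvₐ  ⇒  vₚ/vₐ = rₐ/rₚ
vₚ/vₐ = (7.971 × 10^9) / (4.581 × 10^8) = 17.4001

Final answer: vₚ/vₐ = 17.4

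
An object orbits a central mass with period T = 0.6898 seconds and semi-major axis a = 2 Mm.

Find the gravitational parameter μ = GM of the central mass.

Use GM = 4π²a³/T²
T = 0.6898 seconds
a = 2 Mm = 2 × 10^6 m
a³ = 8 × 10^18 m³
T² = 0.475824 s²
GM = 4π² × (8 × 10^18) / 0.475824 = 6.63748 × 10^20 m³/s²
GM ≈ 6.637 × 10^20 m³/s²

Final answer: GM = 6.637 × 10^20 m³/s²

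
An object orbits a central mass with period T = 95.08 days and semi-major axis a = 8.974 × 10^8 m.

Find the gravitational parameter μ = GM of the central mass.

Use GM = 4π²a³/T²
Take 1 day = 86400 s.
T = 95.08 days = 8.21491 × 10^6 s
a = 8.974 × 10^8 m
a³ = 7.227 × 10^26 m³
T² = 6.74848 × 10^13 s²
GM = 4π² × (7.227 × 10^26) / (6.74848 × 10^13) = 4.22778 × 10^14 m³/s²
GM ≈ 4.228 × 10^14 m³/s²

Final answer: GM = 4.228 × 10^14 m³/s²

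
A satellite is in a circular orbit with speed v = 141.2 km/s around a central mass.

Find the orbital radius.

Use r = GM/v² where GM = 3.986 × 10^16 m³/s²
v = 141.2 km/s = 141200 m/s
GM = 3.986 × 10^16 m³/s²
v² = 1.99374 × 10^10 m²/s²
r = GM/v² = (3.986 × 10^16) / (1.99374 × 10^10) = 1.99925 × 10^6 m ≈ 1.999 Mm

Final answer: 1.999 Mm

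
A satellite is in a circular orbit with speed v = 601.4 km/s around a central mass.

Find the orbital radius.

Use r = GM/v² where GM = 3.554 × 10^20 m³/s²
v = 601.4 km/s = 601400 m/s
GM = 3.554 × 10^20 m³/s²
v² = 3.61682 × 10^11 m²/s²
r = GM/v² = (3.554 × 10^20) / (3.61682 × 10^11) = 9.82631 × 10^8 m ≈ 982.6 Mm

Final answer: 982.6 Mm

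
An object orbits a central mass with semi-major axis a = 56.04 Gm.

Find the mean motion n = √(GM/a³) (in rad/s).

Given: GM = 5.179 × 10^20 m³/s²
a = 56.04 Gm = 5.604 × 10^10 m
GM = 5.179 × 10^20 m³/s²
a³ = 1.75993 × 10^32 m³
GM/a³ = (5.179 × 10^20) / (1.75993 × 10^32) = 2.94274 × 10^-12 s⁻²
n = √(GM/a³) = 1.71544 × 10^-6 rad/s ≈ 1.715 × 10^-6 rad/s

Final answer: n = 1.715 × 10^-6 rad/s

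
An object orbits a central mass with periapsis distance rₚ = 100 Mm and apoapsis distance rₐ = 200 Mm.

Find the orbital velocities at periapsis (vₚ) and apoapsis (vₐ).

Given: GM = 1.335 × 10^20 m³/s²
rₚ = 100 Mm = 1 × 10^8 m
rₐ = 200 Mm = 2 × 10^8 m
GM = 1.335 × 10^20 m³/s²
a = (rₚ + rₐ)/2 = 1.5 × 10^8 m
Vis-viva: v² = GM (2/r − 1/a)
vₚ² = 1.335 × 10^20 × (2 × 10^-8 − 6.66667 × 10^-9) = 1.78 × 10^12 m²/s²
vₚ = 1.33417 × 10^6 m/s ≈ 1334 km/s
vₐ² = 1.335 × 10^20 × (1 × 10^-8 − 6.66667 × 10^-9) = 4.45 × 10^11 m²/s²
vₐ = 667083 m/s ≈ 667.1 km/s

Final answer: vₚ = 1334 km/s, vₐ = 667.1 km/s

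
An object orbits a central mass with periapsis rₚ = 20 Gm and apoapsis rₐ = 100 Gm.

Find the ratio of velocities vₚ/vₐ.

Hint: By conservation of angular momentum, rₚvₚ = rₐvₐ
rₚ = 20 Gm = 2 × 10^10 m
rₐ = 100 Gm = 1 × 10^11 m
rₚvₚ = rₐvₐ  ⇒  vₚ/vₐ = rₐ/rₚ
vₚ/vₐ = (1 × 10^11) / (2 × 10^10) = 5

Final answer: vₚ/vₐ = 5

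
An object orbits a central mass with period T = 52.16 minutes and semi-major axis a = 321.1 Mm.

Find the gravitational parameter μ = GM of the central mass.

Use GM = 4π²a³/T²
T = 52.16 minutes = 3129.6 s
a = 321.1 Mm = 3.211 × 10^8 m
a³ = 3.31071 × 10^25 m³
T² = 9.7944 × 10^6 s²
GM = 4π² × (3.31071 × 10^25) / (9.7944 × 10^6) = 1.33445 × 10^20 m³/s²
GM ≈ 1.334 × 10^20 m³/s²

Final answer: GM = 1.334 × 10^20 m³/s²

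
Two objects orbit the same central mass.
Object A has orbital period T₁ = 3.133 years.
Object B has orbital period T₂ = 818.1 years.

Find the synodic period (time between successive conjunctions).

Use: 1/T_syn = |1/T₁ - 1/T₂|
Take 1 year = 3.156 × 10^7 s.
T₁ = 3.133 years = 9.88775 × 10^7 s
T₂ = 818.1 years = 2.58192 × 10^10 s
1/T₁ = 1.01135 × 10^-8 s⁻¹
1/T₂ = 3.87308 × 10^-11 s⁻¹
|1/T₁ − 1/T₂| = 1.00748 × 10^-8 s⁻¹
T_syn = 1 / |1/T₁ − 1/T₂| = 9.92576 × 10^7 s ≈ 3.145 years

Final answer: T_syn = 3.145 years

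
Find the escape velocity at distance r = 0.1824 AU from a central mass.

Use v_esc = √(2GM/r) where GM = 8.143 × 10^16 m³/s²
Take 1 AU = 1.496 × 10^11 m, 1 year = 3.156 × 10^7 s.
r = 0.1824 AU = 2.7287 × 10^10 m
GM = 8.143 × 10^16 m³/s²
2GM/r = 2 × (8.143 × 10^16) / (2.7287 × 10^10) = 5.9684 × 10^6 m²/s²
v_esc = √(2GM/r) = 2443.03 m/s ≈ 0.5154 AU/year

Final answer: 0.5154 AU/year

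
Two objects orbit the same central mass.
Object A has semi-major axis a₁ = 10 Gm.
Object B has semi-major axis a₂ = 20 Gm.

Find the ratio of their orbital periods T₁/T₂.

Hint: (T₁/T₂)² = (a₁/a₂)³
a₁ = 10 Gm = 1 × 10^10 m
a₂ = 20 Gm = 2 × 10^10 m
a₁/a₂ = 0.5
T₁/T₂ = (a₁/a₂)^(3/2) = (0.5)^1.5 = 0.353553

Final answer: T₁/T₂ = 0.3536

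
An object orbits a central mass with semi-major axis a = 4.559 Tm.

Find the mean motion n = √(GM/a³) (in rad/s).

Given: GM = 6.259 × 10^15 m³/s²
a = 4.559 Tm = 4.559 × 10^12 m
GM = 6.259 × 10^15 m³/s²
a³ = 9.47564 × 10^37 m³
GM/a³ = (6.259 × 10^15) / (9.47564 × 10^37) = 6.60536 × 10^-23 s⁻²
n = √(GM/a³) = 8.12733 × 10^-12 rad/s ≈ 8.127 × 10^-12 rad/s

Final answer: n = 8.127 × 10^-12 rad/s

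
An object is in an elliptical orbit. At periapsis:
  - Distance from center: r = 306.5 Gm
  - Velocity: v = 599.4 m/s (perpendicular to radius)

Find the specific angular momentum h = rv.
r = 306.5 Gm = 3.065 × 10^11 m
v = 599.4 m/s
h = rv = 3.065 × 10^11 × 599.4 = 1.83716 × 10^14 m²/s ≈ 1.837 × 10^14 m²/s

Final answer: h = 1.837 × 10^14 m²/s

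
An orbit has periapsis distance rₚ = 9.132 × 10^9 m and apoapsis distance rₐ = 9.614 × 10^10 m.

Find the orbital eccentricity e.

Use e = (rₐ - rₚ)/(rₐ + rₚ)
rₚ = 9.132 × 10^9 m
rₐ = 9.614 × 10^10 m
rₐ − rₚ = 8.7008 × 10^10 m
rₐ + rₚ = 1.05272 × 10^11 m
e = (rₐ − rₚ)/(rₐ + rₚ) = 0.826507

Final answer: e = 0.8265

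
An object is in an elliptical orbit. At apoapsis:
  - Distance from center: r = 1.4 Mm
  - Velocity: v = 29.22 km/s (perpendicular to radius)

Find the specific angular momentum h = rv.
r = 1.4 Mm = 1.4 × 10^6 m
v = 29.22 km/s = 29220 m/s
h = rv = 1.4 × 10^6 × 29220 = 4.0908 × 10^10 m²/s ≈ 4.091 × 10^10 m²/s

Final answer: h = 4.091 × 10^10 m²/s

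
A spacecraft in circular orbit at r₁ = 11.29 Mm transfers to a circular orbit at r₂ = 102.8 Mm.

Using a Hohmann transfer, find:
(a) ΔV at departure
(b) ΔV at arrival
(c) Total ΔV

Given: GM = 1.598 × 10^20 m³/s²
r₁ = 11.29 Mm = 1.129 × 10^7 m
r₂ = 102.8 Mm = 1.028 × 10^8 m
GM = 1.598 × 10^20 m³/s²
Transfer ellipse: a_t = (r₁ + r₂)/2 = 5.7045 × 10^7 m
Circular speed at r₁: v₁ = √(GM/r₁) = 3.7622 × 10^6 m/s
Transfer speed at r₁ (periapsis): v₁ₜ = √(GM(2/r₁ − 1/a_t)) = 5.05044 × 10^6 m/s
(a) ΔV₁ = v₁ₜ − v₁ = 1.28824 × 10^6 m/s ≈ 1288 km/s
Circular speed at r₂: v₂ = √(GM/r₂) = 1.24679 × 10^6 m/s
Transfer speed at r₂ (apoapsis): v₂ₜ = √(GM(2/r₂ − 1/a_t)) = 554664 m/s
(b) ΔV₂ = v₂ − v₂ₜ = 692122 m/s ≈ 692.1 km/s
(c) ΔV_total = ΔV₁ + ΔV₂ = 1.98037 × 10^6 m/s ≈ 1980 km/s

Final answer:
(a) ΔV₁ = 1288 km/s
(b) ΔV₂ = 692.1 km/s
(c) ΔV_total = 1980 km/s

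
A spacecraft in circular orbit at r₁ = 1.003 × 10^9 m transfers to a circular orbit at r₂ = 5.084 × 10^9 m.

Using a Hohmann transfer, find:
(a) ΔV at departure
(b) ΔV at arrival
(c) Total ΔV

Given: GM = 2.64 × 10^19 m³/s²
r₁ = 1.003 × 10^9 m
r₂ = 5.084 × 10^9 m
GM = 2.64 × 10^19 m³/s²
Transfer ellipse: a_t = (r₁ + r₂)/2 = 3.0435 × 10^9 m
Circular speed at r₁: v₁ = √(GM/r₁) = 162238 m/s
Transfer speed at r₁ (periapsis): v₁ₜ = √(GM(2/r₁ − 1/a_t)) = 209685 m/s
(a) ΔV₁ = v₁ₜ − v₁ = 47447.5 m/s ≈ 47.45 km/s
Circular speed at r₂: v₂ = √(GM/r₂) = 72060.8 m/s
Transfer speed at r₂ (apoapsis): v₂ₜ = √(GM(2/r₂ − 1/a_t)) = 41367.9 m/s
(b) ΔV₂ = v₂ − v₂ₜ = 30693 m/s ≈ 30.69 km/s
(c) ΔV_total = ΔV₁ + ΔV₂ = 78140.5 m/s ≈ 78.14 km/s

Final answer:
(a) ΔV₁ = 47.45 km/s
(b) ΔV₂ = 30.69 km/s
(c) ΔV_total = 78.14 km/s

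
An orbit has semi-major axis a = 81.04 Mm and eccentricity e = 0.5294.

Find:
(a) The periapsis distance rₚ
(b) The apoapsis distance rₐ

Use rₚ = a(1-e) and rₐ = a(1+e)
a = 81.04 Mm = 8.104 × 10^7 m
e = 0.5294:  1 − e = 0.4706,  1 + e = 1.5294
(a) rₚ = a(1 − e) = 8.104 × 10^7 m × 0.4706 = 3.81374 × 10^7 m ≈ 38.14 Mm
(b) rₐ = a(1 + e) = 8.104 × 10^7 m × 1.5294 = 1.23943 × 10^8 m ≈ 123.9 Mm

Final answer:
(a) rₚ = 38.14 Mm
(b) rₐ = 123.9 Mm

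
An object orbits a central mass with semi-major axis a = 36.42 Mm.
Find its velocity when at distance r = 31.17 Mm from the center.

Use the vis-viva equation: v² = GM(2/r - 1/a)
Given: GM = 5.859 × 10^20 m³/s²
a = 36.42 Mm = 3.642 × 10^7 m
r = 31.17 Mm = 3.117 × 10^7 m
GM = 5.859 × 10^20 m³/s²
2/r − 1/a = 6.41643 × 10^-8 − 2.74574 × 10^-8 = 3.67068 × 10^-8 m⁻¹
v² = GM (2/r − 1/a) = 2.15065 × 10^13 m²/s²
v = 4.63751 × 10^6 m/s ≈ 4638 km/s

Final answer: 4638 km/s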